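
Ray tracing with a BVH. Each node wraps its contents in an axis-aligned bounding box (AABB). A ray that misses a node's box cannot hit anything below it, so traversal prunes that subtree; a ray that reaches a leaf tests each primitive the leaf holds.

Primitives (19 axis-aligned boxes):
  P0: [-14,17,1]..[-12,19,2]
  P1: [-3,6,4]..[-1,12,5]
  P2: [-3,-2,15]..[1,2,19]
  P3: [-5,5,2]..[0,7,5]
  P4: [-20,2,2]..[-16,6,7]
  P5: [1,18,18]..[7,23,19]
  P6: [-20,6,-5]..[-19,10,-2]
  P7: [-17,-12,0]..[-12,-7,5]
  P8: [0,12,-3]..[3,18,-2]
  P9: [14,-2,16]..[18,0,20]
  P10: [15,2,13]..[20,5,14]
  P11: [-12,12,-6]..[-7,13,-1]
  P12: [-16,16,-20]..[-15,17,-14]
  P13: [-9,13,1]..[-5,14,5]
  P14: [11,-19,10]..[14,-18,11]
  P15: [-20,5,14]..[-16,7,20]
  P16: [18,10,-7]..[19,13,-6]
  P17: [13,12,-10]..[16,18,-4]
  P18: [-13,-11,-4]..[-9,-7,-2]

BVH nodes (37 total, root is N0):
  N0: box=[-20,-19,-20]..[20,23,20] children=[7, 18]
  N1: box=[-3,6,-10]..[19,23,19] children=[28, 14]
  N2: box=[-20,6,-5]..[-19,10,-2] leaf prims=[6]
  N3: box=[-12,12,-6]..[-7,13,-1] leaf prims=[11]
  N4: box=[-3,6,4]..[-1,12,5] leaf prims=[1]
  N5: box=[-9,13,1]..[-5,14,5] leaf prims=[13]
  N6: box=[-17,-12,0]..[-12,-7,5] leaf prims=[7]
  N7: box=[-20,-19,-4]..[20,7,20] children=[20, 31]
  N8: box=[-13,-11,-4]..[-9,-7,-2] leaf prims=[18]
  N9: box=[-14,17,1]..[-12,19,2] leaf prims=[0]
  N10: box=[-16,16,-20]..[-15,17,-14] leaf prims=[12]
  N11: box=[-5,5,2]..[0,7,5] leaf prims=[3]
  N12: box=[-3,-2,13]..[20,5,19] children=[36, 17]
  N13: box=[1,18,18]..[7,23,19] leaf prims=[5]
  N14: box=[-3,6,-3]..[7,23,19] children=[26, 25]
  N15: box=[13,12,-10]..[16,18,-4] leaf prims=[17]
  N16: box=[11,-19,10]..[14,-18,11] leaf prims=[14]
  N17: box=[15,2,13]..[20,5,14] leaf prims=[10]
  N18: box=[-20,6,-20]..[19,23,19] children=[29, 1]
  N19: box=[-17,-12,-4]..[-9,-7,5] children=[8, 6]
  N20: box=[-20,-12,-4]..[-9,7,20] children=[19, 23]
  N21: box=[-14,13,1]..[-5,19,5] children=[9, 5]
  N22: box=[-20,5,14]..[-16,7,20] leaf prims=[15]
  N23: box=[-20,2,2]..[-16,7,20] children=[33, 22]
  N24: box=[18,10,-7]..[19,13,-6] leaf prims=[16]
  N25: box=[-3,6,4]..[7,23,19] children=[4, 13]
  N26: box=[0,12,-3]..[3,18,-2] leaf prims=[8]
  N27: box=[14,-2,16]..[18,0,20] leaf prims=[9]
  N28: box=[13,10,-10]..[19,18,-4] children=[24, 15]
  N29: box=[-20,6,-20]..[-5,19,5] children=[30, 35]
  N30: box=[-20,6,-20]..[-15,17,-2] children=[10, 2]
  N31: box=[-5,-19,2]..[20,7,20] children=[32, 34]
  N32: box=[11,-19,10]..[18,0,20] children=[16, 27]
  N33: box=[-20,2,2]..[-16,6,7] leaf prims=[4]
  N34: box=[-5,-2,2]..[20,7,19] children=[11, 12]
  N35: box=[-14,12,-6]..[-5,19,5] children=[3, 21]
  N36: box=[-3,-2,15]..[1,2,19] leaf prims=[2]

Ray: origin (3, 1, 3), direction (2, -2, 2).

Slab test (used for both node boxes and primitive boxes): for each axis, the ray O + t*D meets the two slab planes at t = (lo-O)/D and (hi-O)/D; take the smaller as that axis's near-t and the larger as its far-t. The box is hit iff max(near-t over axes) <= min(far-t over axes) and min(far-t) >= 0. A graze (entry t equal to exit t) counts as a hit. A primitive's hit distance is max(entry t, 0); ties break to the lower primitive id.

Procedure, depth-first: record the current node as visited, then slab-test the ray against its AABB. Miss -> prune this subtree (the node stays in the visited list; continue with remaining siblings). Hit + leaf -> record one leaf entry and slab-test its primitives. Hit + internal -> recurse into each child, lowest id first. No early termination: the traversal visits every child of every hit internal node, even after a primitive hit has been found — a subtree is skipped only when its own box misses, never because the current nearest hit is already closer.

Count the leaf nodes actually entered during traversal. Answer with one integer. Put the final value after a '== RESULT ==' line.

Traverse from the root:
N0 x:[-23/2,17/2] y:[-11,10] z:[-23/2,17/2] -> hit [-11,17/2], descend [7, 18]
  N7 x:[-23/2,17/2] y:[-3,10] z:[-7/2,17/2] -> hit [-3,17/2], descend [20, 31]
    N20 x:[-23/2,-6] y:[-3,13/2] z:[-7/2,17/2] -> miss, prune
    N31 x:[-4,17/2] y:[-3,10] z:[-1/2,17/2] -> hit [-1/2,17/2], descend [32, 34]
      N32 x:[4,15/2] y:[1/2,10] z:[7/2,17/2] -> hit [4,15/2], descend [16, 27]
        N16 x:[4,11/2] y:[19/2,10] z:[7/2,4] -> miss, prune
        N27 x:[11/2,15/2] y:[1/2,3/2] z:[13/2,17/2] -> miss, prune
      N34 x:[-4,17/2] y:[-3,3/2] z:[-1/2,8] -> hit [-1/2,3/2], descend [11, 12]
        N11 x:[-4,-3/2] y:[-3,-2] z:[-1/2,1] -> miss, prune
        N12 x:[-3,17/2] y:[-2,3/2] z:[5,8] -> miss, prune
  N18 x:[-23/2,8] y:[-11,-5/2] z:[-23/2,8] -> miss, prune

order=[0, 7, 20, 31, 32, 16, 27, 34, 11, 12, 18]  |boxes|=11  |leaves|=0  hit=miss

== RESULT ==
0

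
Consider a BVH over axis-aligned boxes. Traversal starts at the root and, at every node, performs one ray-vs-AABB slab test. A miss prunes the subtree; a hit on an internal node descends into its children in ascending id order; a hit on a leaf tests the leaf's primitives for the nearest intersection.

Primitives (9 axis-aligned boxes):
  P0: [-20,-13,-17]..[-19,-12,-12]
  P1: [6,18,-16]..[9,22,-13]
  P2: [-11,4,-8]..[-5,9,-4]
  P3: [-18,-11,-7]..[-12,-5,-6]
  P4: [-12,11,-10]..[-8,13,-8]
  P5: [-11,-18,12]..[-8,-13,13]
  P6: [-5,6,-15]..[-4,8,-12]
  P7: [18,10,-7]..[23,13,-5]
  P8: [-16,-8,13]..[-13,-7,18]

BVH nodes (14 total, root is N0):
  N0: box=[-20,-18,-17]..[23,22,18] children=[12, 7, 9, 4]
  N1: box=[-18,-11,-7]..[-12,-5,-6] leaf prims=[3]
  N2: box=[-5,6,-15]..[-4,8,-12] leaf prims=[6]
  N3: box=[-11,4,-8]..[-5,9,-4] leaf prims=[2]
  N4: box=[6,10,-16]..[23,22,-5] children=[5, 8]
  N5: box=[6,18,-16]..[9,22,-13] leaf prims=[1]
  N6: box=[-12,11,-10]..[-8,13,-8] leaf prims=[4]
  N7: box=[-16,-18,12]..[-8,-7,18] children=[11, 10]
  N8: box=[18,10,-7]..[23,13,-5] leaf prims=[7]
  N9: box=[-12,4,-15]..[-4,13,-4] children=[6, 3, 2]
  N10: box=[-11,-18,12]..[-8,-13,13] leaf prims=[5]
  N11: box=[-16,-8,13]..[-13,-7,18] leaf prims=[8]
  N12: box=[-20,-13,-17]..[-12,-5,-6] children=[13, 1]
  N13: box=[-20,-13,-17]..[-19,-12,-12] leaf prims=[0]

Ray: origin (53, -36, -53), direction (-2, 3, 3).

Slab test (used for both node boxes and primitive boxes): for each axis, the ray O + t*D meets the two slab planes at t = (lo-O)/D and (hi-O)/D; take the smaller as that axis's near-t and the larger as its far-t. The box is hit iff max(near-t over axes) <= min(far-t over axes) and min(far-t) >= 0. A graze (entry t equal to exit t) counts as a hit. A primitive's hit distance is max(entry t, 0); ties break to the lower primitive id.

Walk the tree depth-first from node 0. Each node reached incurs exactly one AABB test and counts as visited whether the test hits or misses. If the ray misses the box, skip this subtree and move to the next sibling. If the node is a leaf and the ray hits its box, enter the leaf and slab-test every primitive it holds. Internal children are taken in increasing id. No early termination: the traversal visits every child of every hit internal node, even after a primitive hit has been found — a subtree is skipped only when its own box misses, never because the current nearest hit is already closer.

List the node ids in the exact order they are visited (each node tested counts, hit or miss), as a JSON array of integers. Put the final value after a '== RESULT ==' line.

Trace the traversal:
N0 x:[15,73/2] y:[6,58/3] z:[12,71/3] -> hit [15,58/3], descend [4, 7, 9, 12]
  N4 x:[15,47/2] y:[46/3,58/3] z:[37/3,16] -> hit [46/3,16], descend [5, 8]
    N5 x:[22,47/2] y:[18,58/3] z:[37/3,40/3] -> miss, prune
    N8 x:[15,35/2] y:[46/3,49/3] z:[46/3,16] -> hit [46/3,16] leaf, test {P7@t=46/3}
  N7 x:[61/2,69/2] y:[6,29/3] z:[65/3,71/3] -> miss, prune
  N9 x:[57/2,65/2] y:[40/3,49/3] z:[38/3,49/3] -> miss, prune
  N12 x:[65/2,73/2] y:[23/3,31/3] z:[12,47/3] -> miss, prune

Visited [0, 4, 5, 8, 7, 9, 12]. Tests: 7 box, 1 leaf. Nearest: P7.

== RESULT ==
[0, 4, 5, 8, 7, 9, 12]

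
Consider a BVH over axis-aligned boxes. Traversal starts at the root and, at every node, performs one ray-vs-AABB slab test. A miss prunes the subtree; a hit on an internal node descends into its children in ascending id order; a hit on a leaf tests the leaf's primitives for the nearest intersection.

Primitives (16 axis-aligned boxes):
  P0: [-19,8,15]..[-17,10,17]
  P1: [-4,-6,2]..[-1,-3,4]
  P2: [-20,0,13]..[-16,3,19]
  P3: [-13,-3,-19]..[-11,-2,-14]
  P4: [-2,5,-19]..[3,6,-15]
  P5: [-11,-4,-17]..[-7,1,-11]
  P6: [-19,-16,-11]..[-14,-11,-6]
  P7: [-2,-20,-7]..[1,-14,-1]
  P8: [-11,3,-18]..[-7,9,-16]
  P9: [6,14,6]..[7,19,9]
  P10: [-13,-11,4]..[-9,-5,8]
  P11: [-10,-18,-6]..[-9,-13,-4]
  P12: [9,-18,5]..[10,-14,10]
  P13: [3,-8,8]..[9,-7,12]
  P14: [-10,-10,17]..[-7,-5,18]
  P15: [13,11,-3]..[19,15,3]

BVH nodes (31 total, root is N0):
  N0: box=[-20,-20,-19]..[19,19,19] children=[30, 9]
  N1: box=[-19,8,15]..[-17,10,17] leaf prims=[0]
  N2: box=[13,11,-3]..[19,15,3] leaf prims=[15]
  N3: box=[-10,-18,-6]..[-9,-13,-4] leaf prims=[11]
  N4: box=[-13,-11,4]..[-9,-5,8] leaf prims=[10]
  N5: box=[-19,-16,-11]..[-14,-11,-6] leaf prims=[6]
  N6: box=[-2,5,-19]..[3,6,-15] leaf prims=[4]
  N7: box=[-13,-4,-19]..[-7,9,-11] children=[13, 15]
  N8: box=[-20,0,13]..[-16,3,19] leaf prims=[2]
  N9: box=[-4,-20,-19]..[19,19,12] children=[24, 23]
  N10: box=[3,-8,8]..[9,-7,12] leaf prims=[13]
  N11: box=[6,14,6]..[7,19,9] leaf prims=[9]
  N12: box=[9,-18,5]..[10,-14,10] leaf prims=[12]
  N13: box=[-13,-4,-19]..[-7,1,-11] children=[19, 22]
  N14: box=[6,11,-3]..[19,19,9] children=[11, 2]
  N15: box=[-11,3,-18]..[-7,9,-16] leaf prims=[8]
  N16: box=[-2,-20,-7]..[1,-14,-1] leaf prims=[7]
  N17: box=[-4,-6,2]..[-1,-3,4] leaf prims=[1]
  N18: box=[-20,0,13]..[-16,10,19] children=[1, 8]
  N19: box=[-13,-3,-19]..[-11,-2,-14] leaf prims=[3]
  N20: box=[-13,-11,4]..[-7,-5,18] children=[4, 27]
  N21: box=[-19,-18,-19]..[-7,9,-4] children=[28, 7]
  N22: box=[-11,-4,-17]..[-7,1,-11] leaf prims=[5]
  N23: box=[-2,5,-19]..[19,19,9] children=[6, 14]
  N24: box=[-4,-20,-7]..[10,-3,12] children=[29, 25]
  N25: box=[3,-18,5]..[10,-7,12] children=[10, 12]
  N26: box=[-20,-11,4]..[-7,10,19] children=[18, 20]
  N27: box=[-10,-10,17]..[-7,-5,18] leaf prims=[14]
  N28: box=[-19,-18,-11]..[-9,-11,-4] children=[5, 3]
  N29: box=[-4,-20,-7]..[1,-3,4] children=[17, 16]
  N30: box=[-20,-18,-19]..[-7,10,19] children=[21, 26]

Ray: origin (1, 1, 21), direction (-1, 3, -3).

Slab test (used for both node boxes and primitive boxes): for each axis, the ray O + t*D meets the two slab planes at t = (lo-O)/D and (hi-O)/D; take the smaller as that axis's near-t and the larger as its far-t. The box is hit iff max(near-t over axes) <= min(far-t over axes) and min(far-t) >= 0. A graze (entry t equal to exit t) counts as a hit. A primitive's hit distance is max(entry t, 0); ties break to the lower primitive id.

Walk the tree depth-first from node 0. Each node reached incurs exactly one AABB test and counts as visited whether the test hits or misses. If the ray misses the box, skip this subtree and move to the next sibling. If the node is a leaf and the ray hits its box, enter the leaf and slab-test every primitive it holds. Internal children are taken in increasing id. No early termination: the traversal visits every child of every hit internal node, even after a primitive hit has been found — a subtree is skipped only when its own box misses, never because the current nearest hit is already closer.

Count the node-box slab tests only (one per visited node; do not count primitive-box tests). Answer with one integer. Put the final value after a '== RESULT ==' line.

Walk:
N0 x:[-18,21] y:[-7,6] z:[2/3,40/3] -> hit [2/3,6], descend [9, 30]
  N9 x:[-18,5] y:[-7,6] z:[3,40/3] -> hit [3,5], descend [23, 24]
    N23 x:[-18,3] y:[4/3,6] z:[4,40/3] -> miss, prune
    N24 x:[-9,5] y:[-7,-4/3] z:[3,28/3] -> miss, prune
  N30 x:[8,21] y:[-19/3,3] z:[2/3,40/3] -> miss, prune

5 AABB tests over nodes [0, 9, 23, 24, 30]; 0 leaves entered; closest miss.

== RESULT ==
5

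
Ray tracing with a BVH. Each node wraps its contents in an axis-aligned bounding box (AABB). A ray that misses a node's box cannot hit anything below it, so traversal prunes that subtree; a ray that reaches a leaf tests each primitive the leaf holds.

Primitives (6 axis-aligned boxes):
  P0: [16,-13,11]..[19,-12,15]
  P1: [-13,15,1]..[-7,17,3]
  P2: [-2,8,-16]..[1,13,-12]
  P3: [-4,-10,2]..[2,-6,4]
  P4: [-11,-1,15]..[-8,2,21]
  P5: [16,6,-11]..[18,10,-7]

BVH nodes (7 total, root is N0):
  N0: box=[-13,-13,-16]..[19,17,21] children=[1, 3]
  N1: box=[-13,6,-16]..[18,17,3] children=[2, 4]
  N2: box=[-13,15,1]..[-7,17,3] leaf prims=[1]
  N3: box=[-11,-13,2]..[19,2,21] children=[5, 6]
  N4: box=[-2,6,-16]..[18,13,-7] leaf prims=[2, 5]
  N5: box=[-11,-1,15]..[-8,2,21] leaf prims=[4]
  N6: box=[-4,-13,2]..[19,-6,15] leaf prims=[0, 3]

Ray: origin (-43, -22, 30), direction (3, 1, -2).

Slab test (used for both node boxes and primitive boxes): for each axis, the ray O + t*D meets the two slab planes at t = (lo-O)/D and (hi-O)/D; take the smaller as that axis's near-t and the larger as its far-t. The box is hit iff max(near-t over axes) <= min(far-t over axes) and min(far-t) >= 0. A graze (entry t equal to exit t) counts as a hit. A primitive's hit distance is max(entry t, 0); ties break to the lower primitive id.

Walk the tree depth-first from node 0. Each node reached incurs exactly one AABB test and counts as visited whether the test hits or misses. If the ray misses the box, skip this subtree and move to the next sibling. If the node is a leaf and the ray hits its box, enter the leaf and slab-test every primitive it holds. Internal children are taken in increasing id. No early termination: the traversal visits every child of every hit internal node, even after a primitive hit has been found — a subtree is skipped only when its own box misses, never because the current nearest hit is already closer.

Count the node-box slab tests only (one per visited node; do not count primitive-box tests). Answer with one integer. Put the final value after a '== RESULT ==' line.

Trace the traversal:
N0 x:[10,62/3] y:[9,39] z:[9/2,23] -> hit [10,62/3], descend [1, 3]
  N1 x:[10,61/3] y:[28,39] z:[27/2,23] -> miss, prune
  N3 x:[32/3,62/3] y:[9,24] z:[9/2,14] -> hit [32/3,14], descend [5, 6]
    N5 x:[32/3,35/3] y:[21,24] z:[9/2,15/2] -> miss, prune
    N6 x:[13,62/3] y:[9,16] z:[15/2,14] -> hit [13,14] leaf, test {P0(miss), P3@t=13}

5 AABB tests over nodes [0, 1, 3, 5, 6]; 1 leaf entered; closest P3.

== RESULT ==
5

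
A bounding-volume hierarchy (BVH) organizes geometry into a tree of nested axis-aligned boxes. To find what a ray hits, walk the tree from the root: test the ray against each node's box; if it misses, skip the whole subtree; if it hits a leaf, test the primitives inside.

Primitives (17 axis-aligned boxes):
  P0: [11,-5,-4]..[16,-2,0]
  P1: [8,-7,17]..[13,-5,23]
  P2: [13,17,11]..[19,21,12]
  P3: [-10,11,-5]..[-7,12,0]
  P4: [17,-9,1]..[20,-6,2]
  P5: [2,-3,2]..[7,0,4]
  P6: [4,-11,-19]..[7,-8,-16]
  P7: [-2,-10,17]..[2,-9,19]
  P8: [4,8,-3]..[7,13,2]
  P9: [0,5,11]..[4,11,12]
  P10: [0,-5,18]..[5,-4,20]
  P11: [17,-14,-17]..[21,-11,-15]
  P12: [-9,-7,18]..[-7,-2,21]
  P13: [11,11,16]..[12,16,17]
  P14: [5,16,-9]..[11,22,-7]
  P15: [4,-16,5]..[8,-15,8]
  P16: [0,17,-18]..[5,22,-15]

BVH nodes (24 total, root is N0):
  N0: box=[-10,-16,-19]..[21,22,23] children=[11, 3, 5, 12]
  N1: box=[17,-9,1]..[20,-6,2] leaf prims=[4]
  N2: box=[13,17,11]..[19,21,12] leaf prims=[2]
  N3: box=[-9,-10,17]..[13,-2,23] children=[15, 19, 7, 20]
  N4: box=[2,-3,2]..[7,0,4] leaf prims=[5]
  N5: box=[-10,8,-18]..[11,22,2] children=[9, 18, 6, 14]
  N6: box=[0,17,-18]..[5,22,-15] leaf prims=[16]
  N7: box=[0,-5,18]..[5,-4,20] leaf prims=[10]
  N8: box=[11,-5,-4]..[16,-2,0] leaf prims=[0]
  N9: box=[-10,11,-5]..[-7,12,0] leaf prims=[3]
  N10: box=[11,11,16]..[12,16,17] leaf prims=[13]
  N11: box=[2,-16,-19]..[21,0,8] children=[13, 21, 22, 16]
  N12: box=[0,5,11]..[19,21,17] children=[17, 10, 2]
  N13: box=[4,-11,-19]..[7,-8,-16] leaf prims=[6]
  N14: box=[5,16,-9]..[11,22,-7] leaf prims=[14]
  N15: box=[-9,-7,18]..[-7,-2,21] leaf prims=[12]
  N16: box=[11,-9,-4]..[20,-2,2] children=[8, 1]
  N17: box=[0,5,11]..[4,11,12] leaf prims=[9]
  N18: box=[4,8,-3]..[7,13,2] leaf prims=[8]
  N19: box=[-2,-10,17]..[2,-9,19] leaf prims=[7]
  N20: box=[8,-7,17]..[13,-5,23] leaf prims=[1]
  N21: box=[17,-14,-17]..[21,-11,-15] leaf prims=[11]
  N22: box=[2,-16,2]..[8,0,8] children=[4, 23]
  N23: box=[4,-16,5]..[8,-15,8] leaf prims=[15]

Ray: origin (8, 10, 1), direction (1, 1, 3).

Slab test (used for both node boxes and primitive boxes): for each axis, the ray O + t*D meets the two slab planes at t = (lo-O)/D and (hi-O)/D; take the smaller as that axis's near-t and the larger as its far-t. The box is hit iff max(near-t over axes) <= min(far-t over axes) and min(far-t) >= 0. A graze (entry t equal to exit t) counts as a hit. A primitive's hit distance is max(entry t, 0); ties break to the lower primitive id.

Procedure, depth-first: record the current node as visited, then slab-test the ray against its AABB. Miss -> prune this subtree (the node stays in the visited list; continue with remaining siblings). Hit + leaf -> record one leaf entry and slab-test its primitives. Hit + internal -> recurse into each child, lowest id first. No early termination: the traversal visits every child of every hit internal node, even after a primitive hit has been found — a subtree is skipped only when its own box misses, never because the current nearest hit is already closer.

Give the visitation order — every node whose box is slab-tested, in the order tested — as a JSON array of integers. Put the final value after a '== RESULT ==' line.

Trace the traversal:
N0 x:[-18,13] y:[-26,12] z:[-20/3,22/3] -> hit [-20/3,22/3], descend [3, 5, 11, 12]
  N3 x:[-17,5] y:[-20,-12] z:[16/3,22/3] -> miss, prune
  N5 x:[-18,3] y:[-2,12] z:[-19/3,1/3] -> hit [-2,1/3], descend [6, 9, 14, 18]
    N6 x:[-8,-3] y:[7,12] z:[-19/3,-16/3] -> miss, prune
    N9 x:[-18,-15] y:[1,2] z:[-2,-1/3] -> miss, prune
    N14 x:[-3,3] y:[6,12] z:[-10/3,-8/3] -> miss, prune
    N18 x:[-4,-1] y:[-2,3] z:[-4/3,1/3] -> miss, prune
  N11 x:[-6,13] y:[-26,-10] z:[-20/3,7/3] -> miss, prune
  N12 x:[-8,11] y:[-5,11] z:[10/3,16/3] -> hit [10/3,16/3], descend [2, 10, 17]
    N2 x:[5,11] y:[7,11] z:[10/3,11/3] -> miss, prune
    N10 x:[3,4] y:[1,6] z:[5,16/3] -> miss, prune
    N17 x:[-8,-4] y:[-5,1] z:[10/3,11/3] -> miss, prune

Summary -> nodes [0, 3, 5, 6, 9, 14, 18, 11, 12, 2, 10, 17]; box-tests=12; leaf-entries=0; first=miss

== RESULT ==
[0, 3, 5, 6, 9, 14, 18, 11, 12, 2, 10, 17]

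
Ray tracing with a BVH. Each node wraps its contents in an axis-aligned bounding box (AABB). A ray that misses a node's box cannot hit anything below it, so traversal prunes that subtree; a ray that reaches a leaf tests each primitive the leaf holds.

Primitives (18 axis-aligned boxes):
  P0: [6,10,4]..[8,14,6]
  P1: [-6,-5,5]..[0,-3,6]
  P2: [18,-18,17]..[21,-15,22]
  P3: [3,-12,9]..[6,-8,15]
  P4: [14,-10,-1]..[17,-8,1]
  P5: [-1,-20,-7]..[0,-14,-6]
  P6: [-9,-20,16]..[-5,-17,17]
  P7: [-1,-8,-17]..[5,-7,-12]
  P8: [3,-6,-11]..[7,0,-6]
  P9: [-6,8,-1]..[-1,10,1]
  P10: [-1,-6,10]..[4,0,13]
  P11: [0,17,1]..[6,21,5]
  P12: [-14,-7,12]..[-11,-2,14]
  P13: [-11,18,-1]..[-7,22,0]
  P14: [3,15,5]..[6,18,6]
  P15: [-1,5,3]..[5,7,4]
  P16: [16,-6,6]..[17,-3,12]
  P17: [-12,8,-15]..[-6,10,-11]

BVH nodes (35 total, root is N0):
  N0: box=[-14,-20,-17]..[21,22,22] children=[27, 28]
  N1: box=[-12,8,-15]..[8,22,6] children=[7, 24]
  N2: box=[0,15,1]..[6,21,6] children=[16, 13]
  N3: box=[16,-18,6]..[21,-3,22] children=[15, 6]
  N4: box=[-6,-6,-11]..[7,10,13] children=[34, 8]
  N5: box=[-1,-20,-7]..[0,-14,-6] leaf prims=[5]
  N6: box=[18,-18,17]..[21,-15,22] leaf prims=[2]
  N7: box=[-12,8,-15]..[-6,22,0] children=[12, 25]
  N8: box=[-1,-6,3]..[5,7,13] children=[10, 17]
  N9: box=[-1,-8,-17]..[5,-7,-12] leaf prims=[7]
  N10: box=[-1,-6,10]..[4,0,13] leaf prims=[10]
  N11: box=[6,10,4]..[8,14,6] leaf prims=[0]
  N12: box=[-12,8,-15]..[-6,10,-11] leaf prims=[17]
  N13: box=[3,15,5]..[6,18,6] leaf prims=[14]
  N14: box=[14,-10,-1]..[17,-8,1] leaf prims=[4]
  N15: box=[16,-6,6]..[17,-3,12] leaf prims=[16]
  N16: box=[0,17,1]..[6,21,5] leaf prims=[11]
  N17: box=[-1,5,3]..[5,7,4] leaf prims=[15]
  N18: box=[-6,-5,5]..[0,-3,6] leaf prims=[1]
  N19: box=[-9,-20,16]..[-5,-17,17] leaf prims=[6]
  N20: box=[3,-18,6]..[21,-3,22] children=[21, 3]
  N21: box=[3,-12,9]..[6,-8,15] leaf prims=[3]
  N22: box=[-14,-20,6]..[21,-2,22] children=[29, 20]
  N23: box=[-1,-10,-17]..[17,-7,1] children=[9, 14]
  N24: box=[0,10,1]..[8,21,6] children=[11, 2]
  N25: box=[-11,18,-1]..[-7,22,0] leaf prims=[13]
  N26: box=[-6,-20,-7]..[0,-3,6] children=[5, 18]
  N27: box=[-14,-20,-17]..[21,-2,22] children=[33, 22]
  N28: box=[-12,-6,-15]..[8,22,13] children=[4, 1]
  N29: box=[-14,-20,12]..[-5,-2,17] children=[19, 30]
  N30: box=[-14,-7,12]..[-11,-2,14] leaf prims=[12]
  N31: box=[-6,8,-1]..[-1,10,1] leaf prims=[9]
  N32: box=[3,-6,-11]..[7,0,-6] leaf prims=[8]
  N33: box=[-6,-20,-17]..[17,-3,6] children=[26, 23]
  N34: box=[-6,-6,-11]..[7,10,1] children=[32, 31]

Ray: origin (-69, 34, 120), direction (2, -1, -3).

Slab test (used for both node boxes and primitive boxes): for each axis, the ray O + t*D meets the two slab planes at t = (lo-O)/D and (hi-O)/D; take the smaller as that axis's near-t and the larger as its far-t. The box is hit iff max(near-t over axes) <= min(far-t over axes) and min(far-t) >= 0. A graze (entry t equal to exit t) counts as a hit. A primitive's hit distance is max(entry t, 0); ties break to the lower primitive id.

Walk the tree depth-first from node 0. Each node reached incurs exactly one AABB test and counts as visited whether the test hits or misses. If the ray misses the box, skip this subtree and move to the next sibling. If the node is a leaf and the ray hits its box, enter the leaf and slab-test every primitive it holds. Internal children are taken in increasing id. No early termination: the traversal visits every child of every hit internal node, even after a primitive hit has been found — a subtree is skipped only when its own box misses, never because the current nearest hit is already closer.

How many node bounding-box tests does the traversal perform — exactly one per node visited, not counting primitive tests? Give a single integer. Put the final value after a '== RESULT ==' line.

Trace the traversal:
N0 x:[55/2,45] y:[12,54] z:[98/3,137/3] -> hit [98/3,45], descend [27, 28]
  N27 x:[55/2,45] y:[36,54] z:[98/3,137/3] -> hit [36,45], descend [22, 33]
    N22 x:[55/2,45] y:[36,54] z:[98/3,38] -> hit [36,38], descend [20, 29]
      N20 x:[36,45] y:[37,52] z:[98/3,38] -> hit [37,38], descend [3, 21]
        N3 x:[85/2,45] y:[37,52] z:[98/3,38] -> miss, prune
        N21 x:[36,75/2] y:[42,46] z:[35,37] -> miss, prune
      N29 x:[55/2,32] y:[36,54] z:[103/3,36] -> miss, prune
    N33 x:[63/2,43] y:[37,54] z:[38,137/3] -> hit [38,43], descend [23, 26]
      N23 x:[34,43] y:[41,44] z:[119/3,137/3] -> hit [41,43], descend [9, 14]
        N9 x:[34,37] y:[41,42] z:[44,137/3] -> miss, prune
        N14 x:[83/2,43] y:[42,44] z:[119/3,121/3] -> miss, prune
      N26 x:[63/2,69/2] y:[37,54] z:[38,127/3] -> miss, prune
  N28 x:[57/2,77/2] y:[12,40] z:[107/3,45] -> hit [107/3,77/2], descend [1, 4]
    N1 x:[57/2,77/2] y:[12,26] z:[38,45] -> miss, prune
    N4 x:[63/2,38] y:[24,40] z:[107/3,131/3] -> hit [107/3,38], descend [8, 34]
      N8 x:[34,37] y:[27,40] z:[107/3,39] -> hit [107/3,37], descend [10, 17]
        N10 x:[34,73/2] y:[34,40] z:[107/3,110/3] -> hit [107/3,73/2] leaf, test {P10@t=107/3}
        N17 x:[34,37] y:[27,29] z:[116/3,39] -> miss, prune
      N34 x:[63/2,38] y:[24,40] z:[119/3,131/3] -> miss, prune

Summary -> nodes [0, 27, 22, 20, 3, 21, 29, 33, 23, 9, 14, 26, 28, 1, 4, 8, 10, 17, 34]; box-tests=19; leaf-entries=1; first=P10

== RESULT ==
19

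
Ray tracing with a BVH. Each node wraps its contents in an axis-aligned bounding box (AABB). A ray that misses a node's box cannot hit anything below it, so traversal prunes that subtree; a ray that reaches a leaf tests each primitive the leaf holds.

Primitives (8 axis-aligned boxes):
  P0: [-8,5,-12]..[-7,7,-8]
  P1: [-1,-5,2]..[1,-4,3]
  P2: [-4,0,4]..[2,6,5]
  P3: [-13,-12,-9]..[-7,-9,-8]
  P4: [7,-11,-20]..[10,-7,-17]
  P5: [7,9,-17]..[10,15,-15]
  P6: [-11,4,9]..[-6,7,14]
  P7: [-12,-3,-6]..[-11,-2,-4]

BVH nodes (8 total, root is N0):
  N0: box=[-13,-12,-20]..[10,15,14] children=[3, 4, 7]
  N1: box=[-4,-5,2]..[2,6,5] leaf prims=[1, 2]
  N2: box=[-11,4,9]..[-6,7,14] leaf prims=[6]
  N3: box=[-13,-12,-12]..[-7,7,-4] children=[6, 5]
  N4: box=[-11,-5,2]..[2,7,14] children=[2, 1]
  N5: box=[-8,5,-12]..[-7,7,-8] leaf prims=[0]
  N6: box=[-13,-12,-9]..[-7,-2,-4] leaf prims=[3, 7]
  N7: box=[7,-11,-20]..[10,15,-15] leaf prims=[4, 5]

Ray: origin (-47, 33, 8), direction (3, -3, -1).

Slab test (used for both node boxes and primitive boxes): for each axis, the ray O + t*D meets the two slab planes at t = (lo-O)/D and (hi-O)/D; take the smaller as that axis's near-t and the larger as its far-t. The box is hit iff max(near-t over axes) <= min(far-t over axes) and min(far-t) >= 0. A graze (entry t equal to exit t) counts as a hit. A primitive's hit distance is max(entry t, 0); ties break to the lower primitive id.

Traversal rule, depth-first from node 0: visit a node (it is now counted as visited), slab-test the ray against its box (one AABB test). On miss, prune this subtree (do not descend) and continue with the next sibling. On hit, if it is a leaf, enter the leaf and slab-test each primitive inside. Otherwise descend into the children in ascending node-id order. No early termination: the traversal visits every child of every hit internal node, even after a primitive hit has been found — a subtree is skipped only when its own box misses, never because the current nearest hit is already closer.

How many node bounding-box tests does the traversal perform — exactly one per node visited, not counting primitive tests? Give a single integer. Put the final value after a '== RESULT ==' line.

Traverse from the root:
N0 x:[34/3,19] y:[6,15] z:[-6,28] -> hit [34/3,15], descend [3, 4, 7]
  N3 x:[34/3,40/3] y:[26/3,15] z:[12,20] -> hit [12,40/3], descend [5, 6]
    N5 x:[13,40/3] y:[26/3,28/3] z:[16,20] -> miss, prune
    N6 x:[34/3,40/3] y:[35/3,15] z:[12,17] -> hit [12,40/3] leaf, test {P3(miss), P7@t=12}
  N4 x:[12,49/3] y:[26/3,38/3] z:[-6,6] -> miss, prune
  N7 x:[18,19] y:[6,44/3] z:[23,28] -> miss, prune

order=[0, 3, 5, 6, 4, 7]  |boxes|=6  |leaves|=1  hit=P7

== RESULT ==
6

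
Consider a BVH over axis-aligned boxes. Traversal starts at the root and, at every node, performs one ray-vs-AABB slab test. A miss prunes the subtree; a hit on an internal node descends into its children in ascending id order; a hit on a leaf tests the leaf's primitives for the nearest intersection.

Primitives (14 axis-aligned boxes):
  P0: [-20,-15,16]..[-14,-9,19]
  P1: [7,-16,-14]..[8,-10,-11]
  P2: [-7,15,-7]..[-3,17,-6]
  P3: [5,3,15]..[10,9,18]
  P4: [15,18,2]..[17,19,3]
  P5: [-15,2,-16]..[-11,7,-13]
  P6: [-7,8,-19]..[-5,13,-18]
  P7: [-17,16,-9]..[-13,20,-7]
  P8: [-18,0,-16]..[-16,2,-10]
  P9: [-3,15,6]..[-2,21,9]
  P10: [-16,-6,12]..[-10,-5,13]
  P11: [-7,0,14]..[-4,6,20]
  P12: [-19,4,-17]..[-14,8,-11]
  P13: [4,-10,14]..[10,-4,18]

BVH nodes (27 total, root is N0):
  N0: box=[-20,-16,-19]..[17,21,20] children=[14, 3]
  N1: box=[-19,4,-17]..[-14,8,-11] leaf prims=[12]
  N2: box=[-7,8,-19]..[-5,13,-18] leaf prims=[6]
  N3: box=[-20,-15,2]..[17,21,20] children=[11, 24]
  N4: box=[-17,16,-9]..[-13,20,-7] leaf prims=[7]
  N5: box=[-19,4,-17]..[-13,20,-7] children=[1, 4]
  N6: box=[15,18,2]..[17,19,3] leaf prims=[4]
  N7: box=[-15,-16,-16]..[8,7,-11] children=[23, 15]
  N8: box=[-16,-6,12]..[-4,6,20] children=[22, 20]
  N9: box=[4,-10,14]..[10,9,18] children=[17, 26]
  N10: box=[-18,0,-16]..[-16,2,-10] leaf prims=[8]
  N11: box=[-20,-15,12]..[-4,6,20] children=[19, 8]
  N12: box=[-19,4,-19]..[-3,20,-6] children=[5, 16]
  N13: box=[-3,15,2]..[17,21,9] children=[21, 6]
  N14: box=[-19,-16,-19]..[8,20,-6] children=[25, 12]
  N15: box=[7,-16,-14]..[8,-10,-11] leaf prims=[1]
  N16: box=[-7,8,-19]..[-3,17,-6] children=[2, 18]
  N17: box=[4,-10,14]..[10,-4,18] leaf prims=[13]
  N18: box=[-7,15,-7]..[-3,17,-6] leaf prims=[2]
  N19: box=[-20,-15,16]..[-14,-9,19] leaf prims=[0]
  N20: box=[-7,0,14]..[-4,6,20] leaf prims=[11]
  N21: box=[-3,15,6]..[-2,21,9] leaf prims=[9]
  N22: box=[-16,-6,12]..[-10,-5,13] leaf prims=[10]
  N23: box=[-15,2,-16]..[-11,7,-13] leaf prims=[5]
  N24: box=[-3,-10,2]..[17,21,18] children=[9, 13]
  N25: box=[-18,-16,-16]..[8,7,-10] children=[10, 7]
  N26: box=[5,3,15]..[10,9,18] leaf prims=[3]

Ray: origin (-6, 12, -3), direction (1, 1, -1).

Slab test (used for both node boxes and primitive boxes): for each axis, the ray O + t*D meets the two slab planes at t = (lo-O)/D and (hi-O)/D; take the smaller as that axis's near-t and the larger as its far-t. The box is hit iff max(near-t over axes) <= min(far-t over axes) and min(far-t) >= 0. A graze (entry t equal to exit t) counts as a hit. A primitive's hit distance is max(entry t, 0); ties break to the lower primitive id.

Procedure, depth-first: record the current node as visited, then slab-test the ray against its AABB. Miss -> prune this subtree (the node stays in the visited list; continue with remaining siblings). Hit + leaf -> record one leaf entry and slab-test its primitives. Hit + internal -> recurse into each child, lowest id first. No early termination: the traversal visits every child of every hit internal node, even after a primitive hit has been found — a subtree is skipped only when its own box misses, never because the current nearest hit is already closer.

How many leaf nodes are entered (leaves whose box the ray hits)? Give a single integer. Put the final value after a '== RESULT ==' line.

Walk:
N0 x:[-14,23] y:[-28,9] z:[-23,16] -> hit [-14,9], descend [3, 14]
  N3 x:[-14,23] y:[-27,9] z:[-23,-5] -> miss, prune
  N14 x:[-13,14] y:[-28,8] z:[3,16] -> hit [3,8], descend [12, 25]
    N12 x:[-13,3] y:[-8,8] z:[3,16] -> hit [3,3], descend [5, 16]
      N5 x:[-13,-7] y:[-8,8] z:[4,14] -> miss, prune
      N16 x:[-1,3] y:[-4,5] z:[3,16] -> hit [3,3], descend [2, 18]
        N2 x:[-1,1] y:[-4,1] z:[15,16] -> miss, prune
        N18 x:[-1,3] y:[3,5] z:[3,4] -> hit [3,3] leaf, test {P2@t=3}
    N25 x:[-12,14] y:[-28,-5] z:[7,13] -> miss, prune

Visited [0, 3, 14, 12, 5, 16, 2, 18, 25]. Tests: 9 box, 1 leaf. Nearest: P2.

== RESULT ==
1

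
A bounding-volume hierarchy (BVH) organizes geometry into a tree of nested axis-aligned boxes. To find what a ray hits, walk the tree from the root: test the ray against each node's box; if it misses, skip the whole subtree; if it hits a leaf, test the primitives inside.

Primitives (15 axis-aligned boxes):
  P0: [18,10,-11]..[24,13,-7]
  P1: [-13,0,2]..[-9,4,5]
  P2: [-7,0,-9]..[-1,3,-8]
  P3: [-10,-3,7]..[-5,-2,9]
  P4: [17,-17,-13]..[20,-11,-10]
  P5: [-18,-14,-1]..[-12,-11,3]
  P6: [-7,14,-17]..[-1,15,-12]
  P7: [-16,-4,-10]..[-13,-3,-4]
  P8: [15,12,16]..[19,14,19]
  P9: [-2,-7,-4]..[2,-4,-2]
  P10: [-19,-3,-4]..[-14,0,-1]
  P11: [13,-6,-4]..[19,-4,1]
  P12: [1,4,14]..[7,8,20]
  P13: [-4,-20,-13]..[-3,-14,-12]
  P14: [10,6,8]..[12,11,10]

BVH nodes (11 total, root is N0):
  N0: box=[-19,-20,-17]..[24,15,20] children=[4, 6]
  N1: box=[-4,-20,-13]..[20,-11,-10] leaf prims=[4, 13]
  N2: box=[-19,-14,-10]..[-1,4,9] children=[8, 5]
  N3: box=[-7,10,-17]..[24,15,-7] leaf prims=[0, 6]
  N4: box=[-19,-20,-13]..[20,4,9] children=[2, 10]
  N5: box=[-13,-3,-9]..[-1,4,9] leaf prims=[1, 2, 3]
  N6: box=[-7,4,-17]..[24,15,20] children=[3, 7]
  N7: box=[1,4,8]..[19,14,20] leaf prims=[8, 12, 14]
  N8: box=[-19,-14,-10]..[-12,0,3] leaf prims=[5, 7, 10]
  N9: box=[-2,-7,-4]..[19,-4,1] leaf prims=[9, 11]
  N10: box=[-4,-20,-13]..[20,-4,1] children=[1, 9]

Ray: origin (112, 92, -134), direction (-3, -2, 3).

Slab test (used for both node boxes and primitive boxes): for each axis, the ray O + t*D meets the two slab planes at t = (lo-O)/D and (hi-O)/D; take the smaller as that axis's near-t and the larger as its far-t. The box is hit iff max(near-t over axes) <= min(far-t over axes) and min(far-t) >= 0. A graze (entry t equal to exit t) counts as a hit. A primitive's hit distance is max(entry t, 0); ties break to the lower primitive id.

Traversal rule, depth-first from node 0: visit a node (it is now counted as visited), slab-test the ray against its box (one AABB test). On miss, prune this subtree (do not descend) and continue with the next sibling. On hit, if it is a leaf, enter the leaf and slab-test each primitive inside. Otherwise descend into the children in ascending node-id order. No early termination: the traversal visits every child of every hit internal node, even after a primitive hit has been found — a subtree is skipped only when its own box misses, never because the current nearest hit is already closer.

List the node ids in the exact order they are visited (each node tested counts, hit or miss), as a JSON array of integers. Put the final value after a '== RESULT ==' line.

Trace the traversal:
N0 x:[88/3,131/3] y:[77/2,56] z:[39,154/3] -> hit [39,131/3], descend [4, 6]
  N4 x:[92/3,131/3] y:[44,56] z:[121/3,143/3] -> miss, prune
  N6 x:[88/3,119/3] y:[77/2,44] z:[39,154/3] -> hit [39,119/3], descend [3, 7]
    N3 x:[88/3,119/3] y:[77/2,41] z:[39,127/3] -> hit [39,119/3] leaf, test {P0(miss), P6@t=39}
    N7 x:[31,37] y:[39,44] z:[142/3,154/3] -> miss, prune

5 AABB tests over nodes [0, 4, 6, 3, 7]; 1 leaf entered; closest P6.

== RESULT ==
[0, 4, 6, 3, 7]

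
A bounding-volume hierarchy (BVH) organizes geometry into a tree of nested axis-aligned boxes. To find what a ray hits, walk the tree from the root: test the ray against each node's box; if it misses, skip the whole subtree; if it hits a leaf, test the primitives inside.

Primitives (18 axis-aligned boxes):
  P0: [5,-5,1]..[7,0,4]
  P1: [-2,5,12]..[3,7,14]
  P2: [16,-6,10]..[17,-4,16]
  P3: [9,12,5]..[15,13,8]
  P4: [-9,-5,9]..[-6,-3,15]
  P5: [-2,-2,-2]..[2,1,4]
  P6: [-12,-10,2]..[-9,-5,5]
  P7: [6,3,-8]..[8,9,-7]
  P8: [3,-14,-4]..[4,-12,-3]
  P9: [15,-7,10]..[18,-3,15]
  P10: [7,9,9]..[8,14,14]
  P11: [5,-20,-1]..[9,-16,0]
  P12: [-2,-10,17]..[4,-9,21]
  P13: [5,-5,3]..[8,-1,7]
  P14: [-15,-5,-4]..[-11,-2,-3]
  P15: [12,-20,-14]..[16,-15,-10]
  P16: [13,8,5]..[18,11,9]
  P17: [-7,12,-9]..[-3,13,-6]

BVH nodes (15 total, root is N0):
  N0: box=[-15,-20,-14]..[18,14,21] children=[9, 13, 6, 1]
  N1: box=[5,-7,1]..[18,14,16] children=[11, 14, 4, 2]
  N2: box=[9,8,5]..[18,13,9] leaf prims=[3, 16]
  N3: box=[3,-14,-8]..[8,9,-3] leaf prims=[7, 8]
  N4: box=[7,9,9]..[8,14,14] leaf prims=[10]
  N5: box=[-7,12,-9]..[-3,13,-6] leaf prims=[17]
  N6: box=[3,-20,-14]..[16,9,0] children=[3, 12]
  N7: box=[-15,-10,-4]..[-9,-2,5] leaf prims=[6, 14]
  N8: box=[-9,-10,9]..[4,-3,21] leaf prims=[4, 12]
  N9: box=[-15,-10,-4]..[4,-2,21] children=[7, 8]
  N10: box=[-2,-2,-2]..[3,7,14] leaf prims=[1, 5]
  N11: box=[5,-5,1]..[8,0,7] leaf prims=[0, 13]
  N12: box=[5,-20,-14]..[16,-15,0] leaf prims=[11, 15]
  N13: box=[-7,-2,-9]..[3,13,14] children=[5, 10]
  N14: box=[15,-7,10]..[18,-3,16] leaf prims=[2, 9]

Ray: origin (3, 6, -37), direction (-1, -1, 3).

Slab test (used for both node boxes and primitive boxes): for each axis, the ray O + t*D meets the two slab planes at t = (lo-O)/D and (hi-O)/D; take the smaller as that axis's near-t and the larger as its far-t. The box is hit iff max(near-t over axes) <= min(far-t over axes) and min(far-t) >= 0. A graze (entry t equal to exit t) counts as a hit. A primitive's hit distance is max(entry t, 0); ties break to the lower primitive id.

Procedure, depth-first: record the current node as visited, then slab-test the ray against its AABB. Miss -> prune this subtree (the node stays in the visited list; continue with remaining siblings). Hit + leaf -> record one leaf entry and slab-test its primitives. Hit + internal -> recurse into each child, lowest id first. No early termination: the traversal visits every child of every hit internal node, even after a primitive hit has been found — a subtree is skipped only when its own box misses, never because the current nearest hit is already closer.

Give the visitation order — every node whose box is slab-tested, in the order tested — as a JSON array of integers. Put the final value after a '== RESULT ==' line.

Walk:
N0 x:[-15,18] y:[-8,26] z:[23/3,58/3] -> hit [23/3,18], descend [1, 6, 9, 13]
  N1 x:[-15,-2] y:[-8,13] z:[38/3,53/3] -> miss, prune
  N6 x:[-13,0] y:[-3,26] z:[23/3,37/3] -> miss, prune
  N9 x:[-1,18] y:[8,16] z:[11,58/3] -> hit [11,16], descend [7, 8]
    N7 x:[12,18] y:[8,16] z:[11,14] -> hit [12,14] leaf, test {P6@t=13, P14(miss)}
    N8 x:[-1,12] y:[9,16] z:[46/3,58/3] -> miss, prune
  N13 x:[0,10] y:[-7,8] z:[28/3,17] -> miss, prune

order=[0, 1, 6, 9, 7, 8, 13]  |boxes|=7  |leaves|=1  hit=P6

== RESULT ==
[0, 1, 6, 9, 7, 8, 13]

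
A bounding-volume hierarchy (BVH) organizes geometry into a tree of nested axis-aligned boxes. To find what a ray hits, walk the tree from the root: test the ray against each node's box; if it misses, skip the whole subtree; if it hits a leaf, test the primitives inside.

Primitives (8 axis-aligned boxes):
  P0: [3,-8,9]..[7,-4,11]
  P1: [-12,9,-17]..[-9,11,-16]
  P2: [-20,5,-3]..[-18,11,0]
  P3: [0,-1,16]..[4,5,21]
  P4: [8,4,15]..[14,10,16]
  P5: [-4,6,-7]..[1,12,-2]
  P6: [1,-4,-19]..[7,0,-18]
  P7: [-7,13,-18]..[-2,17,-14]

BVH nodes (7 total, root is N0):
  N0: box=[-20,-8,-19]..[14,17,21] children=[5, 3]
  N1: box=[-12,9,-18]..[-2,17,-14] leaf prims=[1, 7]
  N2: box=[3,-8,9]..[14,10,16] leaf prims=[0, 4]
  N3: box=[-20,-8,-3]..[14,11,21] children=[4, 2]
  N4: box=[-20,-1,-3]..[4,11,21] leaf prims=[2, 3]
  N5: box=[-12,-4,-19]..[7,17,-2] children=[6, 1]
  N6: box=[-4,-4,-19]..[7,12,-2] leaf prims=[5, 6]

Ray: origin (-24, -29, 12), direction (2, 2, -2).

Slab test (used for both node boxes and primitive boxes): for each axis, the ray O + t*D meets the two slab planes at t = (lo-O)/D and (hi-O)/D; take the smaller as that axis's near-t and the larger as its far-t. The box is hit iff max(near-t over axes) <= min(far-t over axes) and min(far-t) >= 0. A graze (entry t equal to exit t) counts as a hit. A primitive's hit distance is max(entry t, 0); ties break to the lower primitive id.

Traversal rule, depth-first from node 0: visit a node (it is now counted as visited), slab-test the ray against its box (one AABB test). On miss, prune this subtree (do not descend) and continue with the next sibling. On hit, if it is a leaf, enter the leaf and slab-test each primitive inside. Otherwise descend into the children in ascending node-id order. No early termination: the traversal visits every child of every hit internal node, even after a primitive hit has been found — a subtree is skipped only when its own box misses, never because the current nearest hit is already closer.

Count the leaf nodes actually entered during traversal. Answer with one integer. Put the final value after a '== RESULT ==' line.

Traverse from the root:
N0 x:[2,19] y:[21/2,23] z:[-9/2,31/2] -> hit [21/2,31/2], descend [3, 5]
  N3 x:[2,19] y:[21/2,20] z:[-9/2,15/2] -> miss, prune
  N5 x:[6,31/2] y:[25/2,23] z:[7,31/2] -> hit [25/2,31/2], descend [1, 6]
    N1 x:[6,11] y:[19,23] z:[13,15] -> miss, prune
    N6 x:[10,31/2] y:[25/2,41/2] z:[7,31/2] -> hit [25/2,31/2] leaf, test {P5(miss), P6(miss)}

5 AABB tests over nodes [0, 3, 5, 1, 6]; 1 leaf entered; closest miss.

== RESULT ==
1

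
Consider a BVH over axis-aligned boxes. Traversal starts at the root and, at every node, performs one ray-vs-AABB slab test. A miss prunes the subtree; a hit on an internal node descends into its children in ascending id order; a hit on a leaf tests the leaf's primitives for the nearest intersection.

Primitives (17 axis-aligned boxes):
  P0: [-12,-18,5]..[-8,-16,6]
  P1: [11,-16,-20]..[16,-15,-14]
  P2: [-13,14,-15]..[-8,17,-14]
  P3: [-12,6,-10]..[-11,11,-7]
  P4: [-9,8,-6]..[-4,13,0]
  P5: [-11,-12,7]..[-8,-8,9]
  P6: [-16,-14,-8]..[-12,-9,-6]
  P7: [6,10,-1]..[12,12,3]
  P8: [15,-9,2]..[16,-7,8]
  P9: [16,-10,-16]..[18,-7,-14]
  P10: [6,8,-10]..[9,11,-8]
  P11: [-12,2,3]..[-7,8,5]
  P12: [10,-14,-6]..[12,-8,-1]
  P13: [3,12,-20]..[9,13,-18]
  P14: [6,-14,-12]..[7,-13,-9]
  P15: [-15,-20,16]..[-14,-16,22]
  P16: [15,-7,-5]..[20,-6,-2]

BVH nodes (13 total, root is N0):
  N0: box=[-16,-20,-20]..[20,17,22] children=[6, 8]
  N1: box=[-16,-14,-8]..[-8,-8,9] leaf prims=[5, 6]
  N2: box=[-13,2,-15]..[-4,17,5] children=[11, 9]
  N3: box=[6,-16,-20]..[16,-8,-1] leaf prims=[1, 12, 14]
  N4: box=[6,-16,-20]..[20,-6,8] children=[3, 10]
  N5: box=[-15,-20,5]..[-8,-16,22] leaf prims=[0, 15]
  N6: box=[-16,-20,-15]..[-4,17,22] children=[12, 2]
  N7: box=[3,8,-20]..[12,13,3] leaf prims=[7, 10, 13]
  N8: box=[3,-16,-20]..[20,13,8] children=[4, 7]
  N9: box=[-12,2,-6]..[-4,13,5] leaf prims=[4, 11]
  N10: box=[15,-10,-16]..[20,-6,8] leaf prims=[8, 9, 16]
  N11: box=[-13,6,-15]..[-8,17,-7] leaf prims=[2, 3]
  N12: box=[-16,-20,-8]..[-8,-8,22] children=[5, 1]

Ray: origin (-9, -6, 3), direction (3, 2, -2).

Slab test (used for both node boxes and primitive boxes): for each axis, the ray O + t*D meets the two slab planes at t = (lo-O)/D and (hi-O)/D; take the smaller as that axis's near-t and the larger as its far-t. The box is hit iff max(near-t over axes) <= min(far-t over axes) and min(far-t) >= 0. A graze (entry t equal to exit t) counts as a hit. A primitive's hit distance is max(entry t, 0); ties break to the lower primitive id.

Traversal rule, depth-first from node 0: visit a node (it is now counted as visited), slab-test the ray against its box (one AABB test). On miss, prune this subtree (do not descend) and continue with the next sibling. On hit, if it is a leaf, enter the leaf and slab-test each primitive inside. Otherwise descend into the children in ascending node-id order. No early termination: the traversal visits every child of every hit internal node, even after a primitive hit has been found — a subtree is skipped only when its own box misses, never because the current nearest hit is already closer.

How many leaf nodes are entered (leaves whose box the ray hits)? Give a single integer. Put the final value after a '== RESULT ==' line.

Traverse from the root:
N0 x:[-7/3,29/3] y:[-7,23/2] z:[-19/2,23/2] -> hit [-7/3,29/3], descend [6, 8]
  N6 x:[-7/3,5/3] y:[-7,23/2] z:[-19/2,9] -> hit [-7/3,5/3], descend [2, 12]
    N2 x:[-4/3,5/3] y:[4,23/2] z:[-1,9] -> miss, prune
    N12 x:[-7/3,1/3] y:[-7,-1] z:[-19/2,11/2] -> miss, prune
  N8 x:[4,29/3] y:[-5,19/2] z:[-5/2,23/2] -> hit [4,19/2], descend [4, 7]
    N4 x:[5,29/3] y:[-5,0] z:[-5/2,23/2] -> miss, prune
    N7 x:[4,7] y:[7,19/2] z:[0,23/2] -> hit [7,7] leaf, test {P7(miss), P10(miss), P13(miss)}

order=[0, 6, 2, 12, 8, 4, 7]  |boxes|=7  |leaves|=1  hit=miss

== RESULT ==
1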